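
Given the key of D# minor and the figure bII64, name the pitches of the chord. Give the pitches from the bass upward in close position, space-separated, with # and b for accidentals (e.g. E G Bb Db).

bII64 is the Neapolitan chord — a major triad on the lowered second degree. In D# minor that root is E.
So the chord is E-G#-B.
The figured bass 64 indicates second inversion, placing the fifth (B) in the bass: B-E-G#.

B E G#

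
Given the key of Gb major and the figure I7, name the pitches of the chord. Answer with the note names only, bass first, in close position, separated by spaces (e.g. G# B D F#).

In Gb major, scale degree 1 is Gb, and the diatonic chord built there is a major seventh chord.
Stacking thirds from Gb gives Gb-Bb-Db-F.

Gb Bb Db F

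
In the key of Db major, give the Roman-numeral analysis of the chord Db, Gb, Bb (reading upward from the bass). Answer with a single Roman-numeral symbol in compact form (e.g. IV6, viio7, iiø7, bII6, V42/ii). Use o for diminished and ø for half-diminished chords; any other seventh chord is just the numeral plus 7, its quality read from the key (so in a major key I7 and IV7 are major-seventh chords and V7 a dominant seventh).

IV64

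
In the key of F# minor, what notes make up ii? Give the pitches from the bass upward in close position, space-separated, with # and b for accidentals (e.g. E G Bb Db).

G# B D#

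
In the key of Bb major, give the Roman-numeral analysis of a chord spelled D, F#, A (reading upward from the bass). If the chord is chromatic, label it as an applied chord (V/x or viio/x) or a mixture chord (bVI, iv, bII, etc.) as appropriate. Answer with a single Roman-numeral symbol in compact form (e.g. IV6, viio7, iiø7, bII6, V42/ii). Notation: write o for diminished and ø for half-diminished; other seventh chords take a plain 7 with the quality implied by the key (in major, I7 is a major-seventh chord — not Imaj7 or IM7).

The pitches D-F#-A form a major triad rooted on D.
D is not a diatonic chord root with this quality in Bb major, but it lies a perfect fifth above G (vi), so the chord functions as an applied dominant of vi.

V/vi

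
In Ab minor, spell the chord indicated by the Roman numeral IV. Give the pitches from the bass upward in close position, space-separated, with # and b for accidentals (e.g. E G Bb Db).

Scale degree 4 in Ab minor is Db; here the chord built on it is altered to a major triad. IV is the major subdominant, borrowed from the parallel major.
So the chord is Db-F-Ab, a major triad.

Db F Ab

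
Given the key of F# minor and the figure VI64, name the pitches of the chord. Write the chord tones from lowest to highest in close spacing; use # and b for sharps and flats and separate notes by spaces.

A D F#

In F# minor, scale degree 6 is D, and the diatonic chord built there is a major triad.
That chord is spelled D-F#-A.
The figured bass 64 indicates second inversion, placing the fifth (A) in the bass: A-D-F#.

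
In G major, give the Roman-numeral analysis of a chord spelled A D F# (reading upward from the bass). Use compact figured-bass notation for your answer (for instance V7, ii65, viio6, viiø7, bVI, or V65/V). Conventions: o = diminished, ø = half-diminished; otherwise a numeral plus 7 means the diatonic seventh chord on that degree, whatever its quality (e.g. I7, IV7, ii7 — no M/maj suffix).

Stacked in thirds the chord is D-F#-A: a major triad on D.
In G major, D is the dominant; the diatonic major triad there is V.
With A in the bass the chord is in second inversion, so the figured bass is 64.

V64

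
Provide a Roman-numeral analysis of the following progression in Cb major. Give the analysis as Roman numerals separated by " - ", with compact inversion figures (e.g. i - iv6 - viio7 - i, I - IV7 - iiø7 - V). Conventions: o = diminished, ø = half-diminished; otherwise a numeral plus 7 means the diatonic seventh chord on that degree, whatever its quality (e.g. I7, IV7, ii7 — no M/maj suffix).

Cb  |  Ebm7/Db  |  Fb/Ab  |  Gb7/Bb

Cb has root Cb, degree 1 in Cb major, so I.
Ebm7/Db: root Eb is the mediant; minor seventh chord there is iii42.
Fb/Ab: major triad on Fb = scale degree 4 → IV6.
Gb7/Bb: dominant seventh chord on Gb = scale degree 5 → V65.

I - iii42 - IV6 - V65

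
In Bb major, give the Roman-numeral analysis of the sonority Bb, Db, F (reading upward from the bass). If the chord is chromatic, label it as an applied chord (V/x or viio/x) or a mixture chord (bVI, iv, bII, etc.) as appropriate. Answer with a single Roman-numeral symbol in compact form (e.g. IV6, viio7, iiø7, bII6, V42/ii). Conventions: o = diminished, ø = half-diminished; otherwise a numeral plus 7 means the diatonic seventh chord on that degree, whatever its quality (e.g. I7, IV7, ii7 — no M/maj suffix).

Stacked in thirds the chord is Bb-Db-F: a minor triad on Bb.
Bb is the first degree of Bb major. This is the minor tonic, borrowed from the parallel minor.

i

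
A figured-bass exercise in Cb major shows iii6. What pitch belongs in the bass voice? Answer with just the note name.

Gb

iii in Cb major has root Eb; the chord is Eb-Gb-Bb.
The figure 6 means first inversion — the third is in the bass.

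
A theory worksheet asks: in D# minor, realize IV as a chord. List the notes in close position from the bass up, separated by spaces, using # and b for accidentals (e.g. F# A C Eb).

G# B# D#

Scale degree 4 in D# minor is G#; here the chord built on it is altered to a major triad. IV is the major subdominant, borrowed from the parallel major.
So the chord is G#-B#-D#.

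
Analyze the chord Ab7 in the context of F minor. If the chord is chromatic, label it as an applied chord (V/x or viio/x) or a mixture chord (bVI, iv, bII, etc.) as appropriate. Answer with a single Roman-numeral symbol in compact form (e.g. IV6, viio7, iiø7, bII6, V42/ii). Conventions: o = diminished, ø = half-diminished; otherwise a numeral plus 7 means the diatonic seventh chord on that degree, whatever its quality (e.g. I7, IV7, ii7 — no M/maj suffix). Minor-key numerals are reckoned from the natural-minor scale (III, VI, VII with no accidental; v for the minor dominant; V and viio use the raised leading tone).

V7/VI

The pitches Ab-C-Eb-Gb form a dominant seventh chord rooted on Ab.
Ab is not a diatonic chord root with this quality in F minor, but it lies a perfect fifth above Db (VI), so the chord functions as an applied dominant of VI.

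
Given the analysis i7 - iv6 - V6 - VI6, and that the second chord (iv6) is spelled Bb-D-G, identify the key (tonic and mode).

D minor

iv6 is given as Bb-D-G — a minor triad with root G.
iv6 on G implies G is the subdominant; that puts the tonic at D, and the lowercase numeral fits minor mode.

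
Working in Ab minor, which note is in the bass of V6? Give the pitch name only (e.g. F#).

V in Ab minor has root Eb; the chord is Eb-G-Bb.
The figure 6 means first inversion — the third is in the bass.

G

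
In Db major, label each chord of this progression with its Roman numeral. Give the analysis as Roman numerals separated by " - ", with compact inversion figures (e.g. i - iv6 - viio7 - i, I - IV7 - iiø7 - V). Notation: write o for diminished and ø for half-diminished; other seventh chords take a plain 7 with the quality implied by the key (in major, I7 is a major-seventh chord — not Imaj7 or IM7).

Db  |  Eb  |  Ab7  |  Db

I - V/V - V7 - I

Db: major triad on Db = scale degree 1 → I.
Eb is the secondary dominant of V (major triad on Eb): V/V.
Ab7 has root Ab, degree 5 in Db major, so V7.
Db: root Db is the tonic; major triad there is I.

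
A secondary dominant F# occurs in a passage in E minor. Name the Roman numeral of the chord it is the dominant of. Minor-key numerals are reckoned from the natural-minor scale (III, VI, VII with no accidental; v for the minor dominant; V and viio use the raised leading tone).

The chord is a major triad on F#.
A dominant resolves down a perfect fifth: F# → B. In E minor, B is scale degree 5, i.e. V.

V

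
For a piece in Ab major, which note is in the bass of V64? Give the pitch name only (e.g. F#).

Bb

V in Ab major has root Eb; the chord is Eb-G-Bb.
The figure 64 means second inversion — the fifth is in the bass.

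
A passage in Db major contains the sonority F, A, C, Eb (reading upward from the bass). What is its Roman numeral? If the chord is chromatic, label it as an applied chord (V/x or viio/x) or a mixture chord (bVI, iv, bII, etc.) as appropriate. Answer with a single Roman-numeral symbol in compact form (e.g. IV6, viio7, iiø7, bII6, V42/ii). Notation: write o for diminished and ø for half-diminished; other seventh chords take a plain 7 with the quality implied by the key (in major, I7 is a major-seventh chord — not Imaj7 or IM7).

V7/vi

The pitches F-A-C-Eb form a dominant seventh chord rooted on F.
F is not a diatonic chord root with this quality in Db major, but it lies a perfect fifth above Bb (vi), so the chord functions as an applied dominant of vi.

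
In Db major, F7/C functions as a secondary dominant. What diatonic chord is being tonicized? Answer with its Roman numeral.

vi

The chord is a dominant seventh chord on F.
A dominant resolves down a perfect fifth: F → Bb. In Db major, Bb is scale degree 6, i.e. vi.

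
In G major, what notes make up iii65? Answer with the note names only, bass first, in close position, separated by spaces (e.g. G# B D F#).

D F# A B

In G major, scale degree 3 is B, and the diatonic chord built there is a minor seventh chord.
That chord is spelled B-D-F#-A.
With the 65 figure the chord is in first inversion; from the bass D upward in close position it reads D-F#-A-B.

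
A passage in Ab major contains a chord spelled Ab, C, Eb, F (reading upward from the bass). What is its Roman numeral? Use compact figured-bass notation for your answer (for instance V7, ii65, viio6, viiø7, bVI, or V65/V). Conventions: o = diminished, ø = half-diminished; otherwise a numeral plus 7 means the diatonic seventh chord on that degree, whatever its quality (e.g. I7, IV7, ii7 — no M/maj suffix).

vi65

Stacked in thirds the chord is F-Ab-C-Eb: a minor seventh chord on F.
In Ab major, F is the submediant; the diatonic minor seventh chord there is vi7.
With Ab in the bass the chord is in first inversion, so the figured bass is 65.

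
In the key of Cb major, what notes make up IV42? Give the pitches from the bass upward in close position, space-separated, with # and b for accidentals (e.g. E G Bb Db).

In Cb major, scale degree 4 is Fb, and the diatonic chord built there is a major seventh chord.
That chord is spelled Fb-Ab-Cb-Eb.
With the 42 figure the chord is in third inversion; from the bass Eb upward in close position it reads Eb-Fb-Ab-Cb.

Eb Fb Ab Cb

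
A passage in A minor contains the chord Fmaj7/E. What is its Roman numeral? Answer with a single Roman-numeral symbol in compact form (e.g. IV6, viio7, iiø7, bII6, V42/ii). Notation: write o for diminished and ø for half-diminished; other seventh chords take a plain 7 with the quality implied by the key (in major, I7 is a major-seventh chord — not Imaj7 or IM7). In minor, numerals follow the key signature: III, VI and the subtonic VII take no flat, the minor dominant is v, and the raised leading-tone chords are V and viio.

The pitches F-A-C-E form a major seventh chord rooted on F.
F is scale degree 6 in A minor, and a major seventh chord on that degree is written VI7.
With E in the bass the chord is in third inversion, so the figured bass is 42.

VI42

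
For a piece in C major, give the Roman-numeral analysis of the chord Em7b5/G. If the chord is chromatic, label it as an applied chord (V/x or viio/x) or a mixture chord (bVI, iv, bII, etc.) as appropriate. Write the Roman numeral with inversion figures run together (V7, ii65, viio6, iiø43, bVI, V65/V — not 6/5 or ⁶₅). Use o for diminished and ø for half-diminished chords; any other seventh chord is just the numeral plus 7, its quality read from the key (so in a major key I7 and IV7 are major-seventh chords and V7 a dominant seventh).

Stacked in thirds the chord is E-G-Bb-D: a half-diminished seventh chord on E.
E sits a half step below F (IV in C major); a diminished chord there is the applied leading-tone chord of IV.
With G in the bass the chord is in first inversion, so the figured bass is 65.

viiø65/IV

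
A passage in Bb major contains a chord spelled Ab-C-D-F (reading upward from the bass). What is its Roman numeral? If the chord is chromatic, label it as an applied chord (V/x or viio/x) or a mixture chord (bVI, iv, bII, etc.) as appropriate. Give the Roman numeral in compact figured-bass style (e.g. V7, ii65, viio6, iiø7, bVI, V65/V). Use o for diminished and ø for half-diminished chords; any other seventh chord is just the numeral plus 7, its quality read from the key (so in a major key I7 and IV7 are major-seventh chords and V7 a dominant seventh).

Stacked in thirds the chord is D-F-Ab-C: a half-diminished seventh chord on D.
D sits a half step below Eb (IV in Bb major); a diminished chord there is the applied leading-tone chord of IV.
With Ab in the bass the chord is in second inversion, so the figured bass is 43.

viiø43/IV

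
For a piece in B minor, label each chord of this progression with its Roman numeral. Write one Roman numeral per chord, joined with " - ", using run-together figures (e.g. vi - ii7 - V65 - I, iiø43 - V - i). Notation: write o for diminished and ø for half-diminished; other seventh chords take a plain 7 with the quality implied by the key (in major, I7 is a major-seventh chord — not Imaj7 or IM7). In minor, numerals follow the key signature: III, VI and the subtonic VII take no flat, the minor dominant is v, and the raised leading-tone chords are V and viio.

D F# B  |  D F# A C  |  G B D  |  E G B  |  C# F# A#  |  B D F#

i6 - V7/VI - VI - iv - V64 - i

D-F#-B: minor triad on B = scale degree 1 → i6.
D-F#-A-C: chromatic; D is V of VI, so V7/VI.
G-B-D: root G is the submediant; major triad there is VI.
E-G-B: root E is the subdominant; minor triad there is iv.
C#-F#-A#: major triad on F# = scale degree 5 → V64.
B-D-F#: minor triad on B = scale degree 1 → i.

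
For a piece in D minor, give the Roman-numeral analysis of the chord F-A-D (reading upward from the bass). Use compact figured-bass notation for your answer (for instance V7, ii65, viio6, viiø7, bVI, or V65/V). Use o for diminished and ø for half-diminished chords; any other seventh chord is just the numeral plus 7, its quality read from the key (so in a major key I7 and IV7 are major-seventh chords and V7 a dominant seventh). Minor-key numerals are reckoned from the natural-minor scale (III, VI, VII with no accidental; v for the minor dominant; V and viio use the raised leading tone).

i6

The pitches D-F-A form a minor triad rooted on D.
D is scale degree 1 in D minor, and a minor triad on that degree is written i.
With F in the bass the chord is in first inversion, so the figured bass is 6.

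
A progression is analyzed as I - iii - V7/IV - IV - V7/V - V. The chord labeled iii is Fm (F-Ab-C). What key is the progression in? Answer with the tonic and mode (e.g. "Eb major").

Db major

The chord Fm is a minor triad rooted on F; its label is iii.
If F is scale degree 3 and the mode makes that degree carry a minor triad, the tonic is Db and the mode is major.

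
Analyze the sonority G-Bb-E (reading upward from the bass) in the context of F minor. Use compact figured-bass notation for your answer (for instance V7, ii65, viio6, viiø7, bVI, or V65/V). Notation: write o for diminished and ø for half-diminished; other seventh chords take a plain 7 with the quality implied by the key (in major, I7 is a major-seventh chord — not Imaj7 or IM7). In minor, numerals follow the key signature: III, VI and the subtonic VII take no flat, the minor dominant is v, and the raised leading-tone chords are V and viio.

The pitches E-G-Bb form a diminished triad rooted on E.
In F minor, E is the leading tone; the diatonic diminished triad there is viio.
With G in the bass the chord is in first inversion, so the figured bass is 6.

viio6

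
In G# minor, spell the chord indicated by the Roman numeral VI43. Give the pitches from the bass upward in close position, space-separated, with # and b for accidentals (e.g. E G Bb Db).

B D# E G#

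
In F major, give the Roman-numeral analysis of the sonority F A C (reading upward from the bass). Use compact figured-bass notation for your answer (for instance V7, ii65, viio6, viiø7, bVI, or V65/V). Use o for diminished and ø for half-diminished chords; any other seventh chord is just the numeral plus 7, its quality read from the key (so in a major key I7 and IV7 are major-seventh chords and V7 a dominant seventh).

I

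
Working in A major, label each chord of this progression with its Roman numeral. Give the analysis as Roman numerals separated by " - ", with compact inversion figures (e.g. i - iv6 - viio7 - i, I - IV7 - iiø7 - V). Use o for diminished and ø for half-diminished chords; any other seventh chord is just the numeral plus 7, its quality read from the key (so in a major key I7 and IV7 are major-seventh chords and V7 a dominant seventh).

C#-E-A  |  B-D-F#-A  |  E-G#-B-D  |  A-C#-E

I6 - ii7 - V7 - I

C#-E-A: root A is the tonic; major triad there is I6.
B-D-F#-A has root B, degree 2 in A major, so ii7.
E-G#-B-D: dominant seventh chord on E = scale degree 5 → V7.
A-C#-E has root A, degree 1 in A major, so I.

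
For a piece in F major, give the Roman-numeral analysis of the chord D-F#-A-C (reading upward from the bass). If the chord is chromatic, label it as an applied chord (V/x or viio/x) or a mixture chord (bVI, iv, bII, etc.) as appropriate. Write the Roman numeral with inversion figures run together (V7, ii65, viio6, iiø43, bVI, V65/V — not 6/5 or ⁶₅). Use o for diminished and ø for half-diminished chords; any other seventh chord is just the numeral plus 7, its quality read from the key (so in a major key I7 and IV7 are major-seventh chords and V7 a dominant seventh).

The pitches D-F#-A-C form a dominant seventh chord rooted on D.
D is not a diatonic chord root with this quality in F major, but it lies a perfect fifth above G (ii), so the chord functions as an applied dominant of ii.

V7/ii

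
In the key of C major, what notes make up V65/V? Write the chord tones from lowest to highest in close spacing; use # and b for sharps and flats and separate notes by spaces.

F# A C D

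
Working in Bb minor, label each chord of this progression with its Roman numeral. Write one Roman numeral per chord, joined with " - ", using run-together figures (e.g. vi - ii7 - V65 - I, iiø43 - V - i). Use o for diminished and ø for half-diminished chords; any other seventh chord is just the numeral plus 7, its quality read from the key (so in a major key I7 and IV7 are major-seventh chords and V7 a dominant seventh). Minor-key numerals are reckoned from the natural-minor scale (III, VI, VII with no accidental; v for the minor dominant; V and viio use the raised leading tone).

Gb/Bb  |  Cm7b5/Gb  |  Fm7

VI6 - iiø43 - v7

Gb/Bb: root Gb is the submediant; major triad there is VI6.
Cm7b5/Gb: half-diminished seventh chord on C = scale degree 2 → iiø43.
Fm7: root F is the dominant; minor seventh chord there is v7.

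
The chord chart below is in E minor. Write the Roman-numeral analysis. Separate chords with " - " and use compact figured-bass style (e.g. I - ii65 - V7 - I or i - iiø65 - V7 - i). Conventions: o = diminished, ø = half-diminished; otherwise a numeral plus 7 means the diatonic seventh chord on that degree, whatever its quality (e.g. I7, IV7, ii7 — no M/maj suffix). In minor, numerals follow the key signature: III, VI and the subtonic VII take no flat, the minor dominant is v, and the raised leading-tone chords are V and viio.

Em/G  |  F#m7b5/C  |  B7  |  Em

i6 - iiø43 - V7 - i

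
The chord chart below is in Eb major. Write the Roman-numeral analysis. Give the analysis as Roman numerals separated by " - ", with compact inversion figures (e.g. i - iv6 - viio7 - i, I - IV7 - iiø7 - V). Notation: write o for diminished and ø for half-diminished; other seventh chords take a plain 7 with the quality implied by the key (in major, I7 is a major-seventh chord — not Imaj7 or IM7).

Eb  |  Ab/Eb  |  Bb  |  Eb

Eb: root Eb is the tonic; major triad there is I.
Ab/Eb has root Ab, degree 4 in Eb major, so IV64.
Bb: root Bb is the dominant; major triad there is V.
Eb: major triad on Eb = scale degree 1 → I.

I - IV64 - V - I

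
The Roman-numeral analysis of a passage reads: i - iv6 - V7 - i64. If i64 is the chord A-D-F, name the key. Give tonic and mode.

i64 is given as A-D-F — a minor triad with root D.
If D is scale degree 1 and the mode makes that degree carry a minor triad, the tonic is D and the mode is minor.

D minor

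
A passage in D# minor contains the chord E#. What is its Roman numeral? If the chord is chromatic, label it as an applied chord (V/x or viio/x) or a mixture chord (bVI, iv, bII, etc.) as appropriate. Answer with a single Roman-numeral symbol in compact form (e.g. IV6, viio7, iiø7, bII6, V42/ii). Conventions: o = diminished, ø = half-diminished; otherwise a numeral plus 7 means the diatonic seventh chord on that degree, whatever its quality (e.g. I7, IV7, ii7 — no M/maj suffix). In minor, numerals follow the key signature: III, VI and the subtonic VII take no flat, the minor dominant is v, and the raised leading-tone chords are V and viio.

The pitches E#-G##-B# form a major triad rooted on E#.
E# is not a diatonic chord root with this quality in D# minor, but it lies a perfect fifth above A# (V), so the chord functions as an applied dominant of V.

V/V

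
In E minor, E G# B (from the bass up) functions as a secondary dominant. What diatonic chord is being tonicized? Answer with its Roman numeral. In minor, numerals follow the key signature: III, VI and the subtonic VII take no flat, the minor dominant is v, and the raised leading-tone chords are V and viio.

iv

The chord is a major triad on E.
A dominant resolves down a perfect fifth: E → A. In E minor, A is scale degree 4, i.e. iv.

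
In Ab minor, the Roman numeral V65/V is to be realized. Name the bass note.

The applied chord V65/V is rooted on Bb: Bb-D-F-Ab.
The figure 65 means first inversion — the third is in the bass.

D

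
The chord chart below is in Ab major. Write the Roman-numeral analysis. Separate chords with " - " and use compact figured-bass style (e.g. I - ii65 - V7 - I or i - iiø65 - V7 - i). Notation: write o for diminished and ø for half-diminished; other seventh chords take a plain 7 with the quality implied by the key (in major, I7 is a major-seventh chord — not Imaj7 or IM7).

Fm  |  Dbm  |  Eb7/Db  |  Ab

vi - iv - V42 - I

Fm has root F, degree 6 in Ab major, so vi.
Dbm is non-diatonic — iv, a mixture chord from Ab minor.
Eb7/Db: dominant seventh chord on Eb = scale degree 5 → V42.
Ab: major triad on Ab = scale degree 1 → I.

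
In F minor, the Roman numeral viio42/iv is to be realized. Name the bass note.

Gb

The applied chord viio42/iv is rooted on A: A-C-Eb-Gb.
The figure 42 means third inversion — the seventh is in the bass.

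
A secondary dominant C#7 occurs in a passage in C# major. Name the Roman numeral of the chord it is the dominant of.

IV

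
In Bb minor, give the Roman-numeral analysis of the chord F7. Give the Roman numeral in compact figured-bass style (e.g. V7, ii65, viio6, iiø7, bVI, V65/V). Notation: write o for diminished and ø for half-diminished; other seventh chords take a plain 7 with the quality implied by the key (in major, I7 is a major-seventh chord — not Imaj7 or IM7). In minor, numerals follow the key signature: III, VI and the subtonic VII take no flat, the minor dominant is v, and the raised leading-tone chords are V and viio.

Stacked in thirds the chord is F-A-C-Eb: a dominant seventh chord on F.
In Bb minor, F is the dominant; the diatonic dominant seventh chord there is V7.

V7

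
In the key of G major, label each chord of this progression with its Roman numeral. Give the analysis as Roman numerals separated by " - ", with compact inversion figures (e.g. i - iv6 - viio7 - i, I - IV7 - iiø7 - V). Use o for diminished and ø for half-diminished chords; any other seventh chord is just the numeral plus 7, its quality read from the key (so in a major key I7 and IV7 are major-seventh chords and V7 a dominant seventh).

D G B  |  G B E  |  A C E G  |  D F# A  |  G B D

D-G-B: root G is the tonic; major triad there is I64.
G-B-E has root E, degree 6 in G major, so vi6.
A-C-E-G: minor seventh chord on A = scale degree 2 → ii7.
D-F#-A: major triad on D = scale degree 5 → V.
G-B-D: major triad on G = scale degree 1 → I.

I64 - vi6 - ii7 - V - I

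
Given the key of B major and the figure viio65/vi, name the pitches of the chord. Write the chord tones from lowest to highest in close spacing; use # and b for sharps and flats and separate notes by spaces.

viio65/vi is a secondary leading-tone chord. The target vi is G# in B major; the applied chord is rooted a semitone below, on F##.
Building a fully diminished seventh chord on F## gives F##-A#-C#-E.
With the 65 figure the chord is in first inversion; from the bass A# upward in close position it reads A#-C#-E-F##.

A# C# E F##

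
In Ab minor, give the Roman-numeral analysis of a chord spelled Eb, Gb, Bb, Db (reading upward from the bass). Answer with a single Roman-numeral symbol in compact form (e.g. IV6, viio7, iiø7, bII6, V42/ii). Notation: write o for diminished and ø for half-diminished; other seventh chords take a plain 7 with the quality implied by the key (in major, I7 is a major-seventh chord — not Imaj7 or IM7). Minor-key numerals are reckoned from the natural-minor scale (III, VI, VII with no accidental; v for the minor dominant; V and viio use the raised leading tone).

v7

Stacked in thirds the chord is Eb-Gb-Bb-Db: a minor seventh chord on Eb.
In Ab minor, Eb is the dominant; the diatonic minor seventh chord there is v7.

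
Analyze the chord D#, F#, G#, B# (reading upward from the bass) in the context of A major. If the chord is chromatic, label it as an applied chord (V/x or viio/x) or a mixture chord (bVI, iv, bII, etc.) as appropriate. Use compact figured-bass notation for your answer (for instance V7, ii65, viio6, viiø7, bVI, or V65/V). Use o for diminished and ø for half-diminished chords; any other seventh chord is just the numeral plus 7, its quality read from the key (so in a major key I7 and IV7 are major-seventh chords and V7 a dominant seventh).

V43/iii

The pitches G#-B#-D#-F# form a dominant seventh chord rooted on G#.
G# is not a diatonic chord root with this quality in A major, but it lies a perfect fifth above C# (iii), so the chord functions as an applied dominant of iii.
With D# in the bass the chord is in second inversion, so the figured bass is 43.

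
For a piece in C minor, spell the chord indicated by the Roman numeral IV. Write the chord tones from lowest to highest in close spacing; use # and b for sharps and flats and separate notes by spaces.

IV is the major subdominant, borrowed from the parallel major. In C minor that root is F.
So the chord is F-A-C, a major triad.

F A C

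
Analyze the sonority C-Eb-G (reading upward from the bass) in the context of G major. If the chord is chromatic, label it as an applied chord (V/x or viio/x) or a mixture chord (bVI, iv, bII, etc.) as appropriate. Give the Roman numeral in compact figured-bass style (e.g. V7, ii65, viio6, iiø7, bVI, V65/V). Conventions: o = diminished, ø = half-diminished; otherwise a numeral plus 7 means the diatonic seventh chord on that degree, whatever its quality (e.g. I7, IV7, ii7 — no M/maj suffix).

iv

Stacked in thirds the chord is C-Eb-G: a minor triad on C.
C is the fourth degree of G major. This is the minor subdominant, borrowed from the parallel minor.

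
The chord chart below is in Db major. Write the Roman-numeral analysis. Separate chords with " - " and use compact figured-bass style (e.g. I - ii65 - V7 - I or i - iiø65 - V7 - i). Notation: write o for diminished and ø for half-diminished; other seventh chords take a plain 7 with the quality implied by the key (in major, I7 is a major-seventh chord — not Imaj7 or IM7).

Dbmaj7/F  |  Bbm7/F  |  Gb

I65 - vi43 - IV

Dbmaj7/F has root Db, degree 1 in Db major, so I65.
Bbm7/F: minor seventh chord on Bb = scale degree 6 → vi43.
Gb: major triad on Gb = scale degree 4 → IV.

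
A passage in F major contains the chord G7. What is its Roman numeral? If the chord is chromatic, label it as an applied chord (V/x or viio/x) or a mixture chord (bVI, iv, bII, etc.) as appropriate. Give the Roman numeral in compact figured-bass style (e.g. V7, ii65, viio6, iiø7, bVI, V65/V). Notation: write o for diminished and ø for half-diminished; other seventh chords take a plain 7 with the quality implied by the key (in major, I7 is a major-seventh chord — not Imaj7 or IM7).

V7/V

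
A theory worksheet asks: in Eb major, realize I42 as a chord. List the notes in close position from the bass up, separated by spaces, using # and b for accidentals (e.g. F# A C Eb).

D Eb G Bb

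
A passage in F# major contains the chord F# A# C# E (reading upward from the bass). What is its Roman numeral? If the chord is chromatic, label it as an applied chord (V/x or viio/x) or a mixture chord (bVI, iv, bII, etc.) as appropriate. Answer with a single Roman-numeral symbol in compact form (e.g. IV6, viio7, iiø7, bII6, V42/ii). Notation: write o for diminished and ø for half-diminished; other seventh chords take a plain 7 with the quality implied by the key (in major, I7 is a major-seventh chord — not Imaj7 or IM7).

Stacked in thirds the chord is F#-A#-C#-E: a dominant seventh chord on F#.
F# is not a diatonic chord root with this quality in F# major, but it lies a perfect fifth above B (IV), so the chord functions as an applied dominant of IV.

V7/IV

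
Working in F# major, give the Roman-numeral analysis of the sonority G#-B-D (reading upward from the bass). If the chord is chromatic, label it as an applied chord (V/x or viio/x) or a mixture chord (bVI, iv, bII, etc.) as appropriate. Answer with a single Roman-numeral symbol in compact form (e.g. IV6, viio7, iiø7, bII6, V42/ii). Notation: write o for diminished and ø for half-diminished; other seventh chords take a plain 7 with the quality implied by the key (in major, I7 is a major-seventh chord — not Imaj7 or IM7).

iio

Stacked in thirds the chord is G#-B-D: a diminished triad on G#.
G# is the second degree of F# major. This is the diminished supertonic triad, borrowed from the parallel minor.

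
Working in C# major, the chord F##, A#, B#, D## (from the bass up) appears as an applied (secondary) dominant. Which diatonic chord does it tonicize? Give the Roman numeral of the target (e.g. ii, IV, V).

iii

The chord is a dominant seventh chord on B#.
A dominant resolves down a perfect fifth: B# → E#. In C# major, E# is scale degree 3, i.e. iii.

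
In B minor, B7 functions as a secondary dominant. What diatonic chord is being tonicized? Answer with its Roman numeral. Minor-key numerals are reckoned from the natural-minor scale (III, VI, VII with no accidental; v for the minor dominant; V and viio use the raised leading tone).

The chord is a dominant seventh chord on B.
A dominant resolves down a perfect fifth: B → E. In B minor, E is scale degree 4, i.e. iv.

iv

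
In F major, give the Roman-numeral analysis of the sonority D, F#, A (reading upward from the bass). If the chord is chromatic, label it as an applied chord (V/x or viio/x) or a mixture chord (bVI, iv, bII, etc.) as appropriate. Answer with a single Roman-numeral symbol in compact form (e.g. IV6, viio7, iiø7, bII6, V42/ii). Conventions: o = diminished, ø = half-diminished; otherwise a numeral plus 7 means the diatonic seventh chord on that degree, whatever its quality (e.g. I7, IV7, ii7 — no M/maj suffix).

The pitches D-F#-A form a major triad rooted on D.
D is not a diatonic chord root with this quality in F major, but it lies a perfect fifth above G (ii), so the chord functions as an applied dominant of ii.

V/ii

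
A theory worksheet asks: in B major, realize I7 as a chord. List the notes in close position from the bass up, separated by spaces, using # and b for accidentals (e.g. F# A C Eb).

In B major, the tonic is B, and the diatonic chord built there is a major seventh chord.
That chord is spelled B-D#-F#-A#.

B D# F# A#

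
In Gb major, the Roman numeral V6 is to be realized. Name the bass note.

V in Gb major has root Db; the chord is Db-F-Ab.
The figure 6 means first inversion — the third is in the bass.

F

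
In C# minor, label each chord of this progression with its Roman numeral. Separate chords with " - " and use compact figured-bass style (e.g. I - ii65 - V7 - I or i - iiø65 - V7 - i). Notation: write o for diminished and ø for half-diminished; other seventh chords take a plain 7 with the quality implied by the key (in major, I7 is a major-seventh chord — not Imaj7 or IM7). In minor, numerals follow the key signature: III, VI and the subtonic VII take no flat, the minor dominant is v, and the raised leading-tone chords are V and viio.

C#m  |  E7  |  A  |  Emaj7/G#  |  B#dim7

i - V7/VI - VI - III65 - viio7

C#m has root C#, degree 1 in C# minor, so i.
E7: a dominant seventh chord on E, the applied dominant of VI → V7/VI.
A has root A, degree 6 in C# minor, so VI.
Emaj7/G#: major seventh chord on E = scale degree 3 → III65.
B#dim7: fully diminished seventh chord on B# = scale degree 7 → viio7.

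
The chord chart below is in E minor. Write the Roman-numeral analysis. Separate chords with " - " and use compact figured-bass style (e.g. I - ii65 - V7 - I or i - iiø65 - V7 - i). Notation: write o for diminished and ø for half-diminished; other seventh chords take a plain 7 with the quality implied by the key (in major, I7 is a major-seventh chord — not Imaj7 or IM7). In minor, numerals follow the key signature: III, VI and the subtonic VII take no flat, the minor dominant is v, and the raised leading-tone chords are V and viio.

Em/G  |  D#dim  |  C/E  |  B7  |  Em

Em/G has root E, degree 1 in E minor, so i6.
D#dim: diminished triad on D# = scale degree 7 → viio.
C/E: root C is the submediant; major triad there is VI6.
B7: dominant seventh chord on B = scale degree 5 → V7.
Em: minor triad on E = scale degree 1 → i.

i6 - viio - VI6 - V7 - i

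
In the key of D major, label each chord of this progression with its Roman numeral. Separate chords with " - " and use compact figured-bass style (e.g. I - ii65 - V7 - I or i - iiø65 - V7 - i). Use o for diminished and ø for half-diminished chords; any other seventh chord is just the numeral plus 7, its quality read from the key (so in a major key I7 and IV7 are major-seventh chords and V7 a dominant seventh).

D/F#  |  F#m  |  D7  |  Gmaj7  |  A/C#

D/F#: major triad on D = scale degree 1 → I6.
F#m: root F# is the mediant; minor triad there is iii.
D7: a dominant seventh chord on D, the applied dominant of IV → V7/IV.
Gmaj7: root G is the subdominant; major seventh chord there is IV7.
A/C# has root A, degree 5 in D major, so V6.

I6 - iii - V7/IV - IV7 - V6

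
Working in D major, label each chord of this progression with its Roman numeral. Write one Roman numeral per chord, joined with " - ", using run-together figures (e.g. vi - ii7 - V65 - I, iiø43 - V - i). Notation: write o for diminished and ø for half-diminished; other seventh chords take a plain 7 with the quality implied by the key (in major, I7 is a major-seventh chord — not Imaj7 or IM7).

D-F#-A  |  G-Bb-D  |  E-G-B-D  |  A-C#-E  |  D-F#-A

I - iv - ii7 - V - I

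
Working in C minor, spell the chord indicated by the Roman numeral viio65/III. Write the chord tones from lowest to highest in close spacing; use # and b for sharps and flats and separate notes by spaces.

F Ab Cb D

The slash marks an applied leading-tone chord: viio of III. In C minor, III is Eb, so the leading tone to it is D, a half step below.
Building a fully diminished seventh chord on D gives D-F-Ab-Cb.
With the 65 figure the chord is in first inversion; from the bass F upward in close position it reads F-Ab-Cb-D.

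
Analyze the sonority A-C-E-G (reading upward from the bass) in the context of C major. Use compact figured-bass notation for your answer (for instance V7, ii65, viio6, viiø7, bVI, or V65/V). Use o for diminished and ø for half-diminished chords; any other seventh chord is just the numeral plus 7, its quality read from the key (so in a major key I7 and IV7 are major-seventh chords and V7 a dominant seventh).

vi7

The pitches A-C-E-G form a minor seventh chord rooted on A.
A is scale degree 6 in C major, and a minor seventh chord on that degree is written vi7.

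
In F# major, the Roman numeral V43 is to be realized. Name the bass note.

V in F# major has root C#; the chord is C#-E#-G#-B.
The figure 43 means second inversion — the fifth is in the bass.

G#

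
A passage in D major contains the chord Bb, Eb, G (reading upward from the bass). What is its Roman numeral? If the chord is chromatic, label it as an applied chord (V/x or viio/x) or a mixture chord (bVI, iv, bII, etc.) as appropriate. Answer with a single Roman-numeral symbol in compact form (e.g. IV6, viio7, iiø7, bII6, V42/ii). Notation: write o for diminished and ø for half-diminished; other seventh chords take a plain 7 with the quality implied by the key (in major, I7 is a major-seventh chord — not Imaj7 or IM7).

bII64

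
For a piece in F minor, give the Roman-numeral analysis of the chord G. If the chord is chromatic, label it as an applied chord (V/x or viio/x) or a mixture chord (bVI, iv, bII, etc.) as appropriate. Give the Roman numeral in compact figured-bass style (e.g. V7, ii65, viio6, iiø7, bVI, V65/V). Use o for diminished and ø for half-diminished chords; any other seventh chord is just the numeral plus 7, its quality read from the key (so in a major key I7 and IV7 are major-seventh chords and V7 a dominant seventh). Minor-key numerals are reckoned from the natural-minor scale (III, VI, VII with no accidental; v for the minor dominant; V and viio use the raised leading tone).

The pitches G-B-D form a major triad rooted on G.
G is not a diatonic chord root with this quality in F minor, but it lies a perfect fifth above C (V), so the chord functions as an applied dominant of V.

V/V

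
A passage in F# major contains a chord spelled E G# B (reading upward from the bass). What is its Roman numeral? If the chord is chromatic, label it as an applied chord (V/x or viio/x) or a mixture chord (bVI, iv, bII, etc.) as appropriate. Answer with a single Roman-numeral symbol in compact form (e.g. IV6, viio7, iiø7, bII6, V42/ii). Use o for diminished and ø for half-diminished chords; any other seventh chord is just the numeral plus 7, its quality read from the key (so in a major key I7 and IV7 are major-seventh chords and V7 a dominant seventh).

bVII

Stacked in thirds the chord is E-G#-B: a major triad on E.
E is the lowered seventh degree of F# major (diatonic 7 would be E#). This is a major triad on the lowered seventh degree (the subtonic), borrowed from the parallel minor.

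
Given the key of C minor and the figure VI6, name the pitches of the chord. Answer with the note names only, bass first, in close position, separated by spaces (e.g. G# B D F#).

In C minor, the submediant is Ab, and the diatonic chord built there is a major triad.
That chord is spelled Ab-C-Eb.
The figured bass 6 indicates first inversion, placing the third (C) in the bass: C-Eb-Ab.

C Eb Ab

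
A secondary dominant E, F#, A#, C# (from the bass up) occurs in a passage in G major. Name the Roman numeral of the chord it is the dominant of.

The chord is a dominant seventh chord on F#.
A dominant resolves down a perfect fifth: F# → B. In G major, B is scale degree 3, i.e. iii.

iii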